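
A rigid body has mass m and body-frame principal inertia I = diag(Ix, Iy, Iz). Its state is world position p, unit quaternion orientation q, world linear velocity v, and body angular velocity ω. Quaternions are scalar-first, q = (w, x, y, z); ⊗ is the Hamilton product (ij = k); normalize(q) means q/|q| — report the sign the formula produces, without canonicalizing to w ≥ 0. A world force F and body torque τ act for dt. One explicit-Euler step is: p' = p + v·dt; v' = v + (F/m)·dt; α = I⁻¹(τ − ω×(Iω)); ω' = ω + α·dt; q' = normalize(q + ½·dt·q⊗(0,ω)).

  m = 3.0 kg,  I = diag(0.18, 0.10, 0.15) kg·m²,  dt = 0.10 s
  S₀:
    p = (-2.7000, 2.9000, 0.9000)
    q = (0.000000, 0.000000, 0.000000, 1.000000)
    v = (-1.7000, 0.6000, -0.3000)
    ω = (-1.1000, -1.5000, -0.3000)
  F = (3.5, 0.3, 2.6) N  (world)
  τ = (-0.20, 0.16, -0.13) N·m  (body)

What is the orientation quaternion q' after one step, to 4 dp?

Hamilton product q⊗(0,ω) = (0.3000000, 1.5000000, -1.1000000, 0.0000000)
q + ½dt·q⊗(0,ω), renormalized = (0.0149, 0.0747, -0.0548, 0.9956)

q' = (0.0149, 0.0747, -0.0548, 0.9956)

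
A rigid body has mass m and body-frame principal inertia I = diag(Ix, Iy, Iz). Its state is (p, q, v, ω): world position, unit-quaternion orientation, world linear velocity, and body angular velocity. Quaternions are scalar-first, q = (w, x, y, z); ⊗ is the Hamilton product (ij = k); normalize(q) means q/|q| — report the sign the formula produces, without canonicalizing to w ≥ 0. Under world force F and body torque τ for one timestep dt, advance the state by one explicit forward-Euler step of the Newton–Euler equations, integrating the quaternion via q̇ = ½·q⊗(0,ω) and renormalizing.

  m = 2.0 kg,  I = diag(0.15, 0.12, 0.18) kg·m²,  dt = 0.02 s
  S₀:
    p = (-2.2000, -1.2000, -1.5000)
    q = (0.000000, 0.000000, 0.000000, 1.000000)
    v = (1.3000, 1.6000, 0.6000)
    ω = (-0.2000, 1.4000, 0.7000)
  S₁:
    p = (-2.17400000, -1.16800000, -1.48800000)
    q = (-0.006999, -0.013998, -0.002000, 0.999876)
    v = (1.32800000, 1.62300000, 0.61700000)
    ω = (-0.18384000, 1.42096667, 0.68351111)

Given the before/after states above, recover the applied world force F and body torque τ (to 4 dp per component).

F = (2.8000, 2.3000, 1.7000)
τ = (0.1800, 0.1300, -0.1400)

Δv = v₁−v₀ = (0.02800000, 0.02300000, 0.01700000)
m·(v₁−v₀)/dt = (2.8000, 2.3000, 1.7000)
Δω = ω₁−ω₀ = (0.01616000, 0.02096667, -0.01648889)
gyro term ω₀×Iω₀ = (0.0588, 0.0042, 0.0084)
I·α + gyro = (0.1800, 0.1300, -0.1400)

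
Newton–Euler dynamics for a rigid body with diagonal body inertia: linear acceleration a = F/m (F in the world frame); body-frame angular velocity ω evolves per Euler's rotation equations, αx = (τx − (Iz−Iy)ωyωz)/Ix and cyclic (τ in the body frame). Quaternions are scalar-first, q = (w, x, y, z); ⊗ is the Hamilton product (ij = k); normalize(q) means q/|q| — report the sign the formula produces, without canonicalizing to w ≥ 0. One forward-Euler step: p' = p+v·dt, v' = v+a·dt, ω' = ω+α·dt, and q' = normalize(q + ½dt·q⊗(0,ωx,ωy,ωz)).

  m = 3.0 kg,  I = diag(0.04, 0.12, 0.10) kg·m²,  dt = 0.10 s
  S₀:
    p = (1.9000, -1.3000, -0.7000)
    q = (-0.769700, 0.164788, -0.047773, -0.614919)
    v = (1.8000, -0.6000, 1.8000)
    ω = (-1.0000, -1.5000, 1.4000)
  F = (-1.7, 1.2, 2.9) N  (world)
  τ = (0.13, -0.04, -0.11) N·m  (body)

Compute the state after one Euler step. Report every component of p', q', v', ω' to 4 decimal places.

p' = (2.0800, -1.3600, -0.5200)
q' = (-0.7173, 0.1528, 0.0290, -0.6791)
v' = (1.7433, -0.5600, 1.8967)
ω' = (-0.7800, -1.6033, 1.1700)

linear accel F/m = (-0.5667, 0.4000, 0.9667)
p' = p + v·dt = (2.0800, -1.3600, -0.5200)
v + (F/m)dt = (1.7433, -0.5600, 1.8967)
gyro term ω×Iω = (0.0420, 0.0840, 0.1200)
angular accel α = (2.2000, -1.0333, -2.3000)
ω + α·dt = (-0.7800, -1.6033, 1.1700)
Hamilton product q⊗(0,ω) = (0.9540151, -0.2195607, 1.5387658, -1.3725350)
updated quaternion q' = (-0.7173, 0.1528, 0.0290, -0.6791)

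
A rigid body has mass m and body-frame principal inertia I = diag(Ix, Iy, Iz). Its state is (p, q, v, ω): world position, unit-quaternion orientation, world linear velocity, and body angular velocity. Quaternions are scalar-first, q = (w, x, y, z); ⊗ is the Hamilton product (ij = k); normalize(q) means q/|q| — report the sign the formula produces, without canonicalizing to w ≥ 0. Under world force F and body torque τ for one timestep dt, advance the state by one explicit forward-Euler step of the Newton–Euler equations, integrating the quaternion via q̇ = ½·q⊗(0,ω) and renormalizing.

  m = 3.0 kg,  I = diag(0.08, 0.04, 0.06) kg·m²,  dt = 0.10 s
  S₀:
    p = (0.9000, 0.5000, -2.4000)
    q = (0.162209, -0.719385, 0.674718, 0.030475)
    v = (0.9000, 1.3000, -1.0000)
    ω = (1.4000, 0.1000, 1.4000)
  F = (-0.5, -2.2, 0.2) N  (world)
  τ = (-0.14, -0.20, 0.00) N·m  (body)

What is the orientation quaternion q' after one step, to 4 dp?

q⊗(0,ω) = (0.8970022, 1.1686503, 1.0660249, -0.7894511)
q + ½dt·q⊗(0,ω), renormalized = (0.2060, -0.6577, 0.7245, -0.0090)

q' = (0.2060, -0.6577, 0.7245, -0.0090)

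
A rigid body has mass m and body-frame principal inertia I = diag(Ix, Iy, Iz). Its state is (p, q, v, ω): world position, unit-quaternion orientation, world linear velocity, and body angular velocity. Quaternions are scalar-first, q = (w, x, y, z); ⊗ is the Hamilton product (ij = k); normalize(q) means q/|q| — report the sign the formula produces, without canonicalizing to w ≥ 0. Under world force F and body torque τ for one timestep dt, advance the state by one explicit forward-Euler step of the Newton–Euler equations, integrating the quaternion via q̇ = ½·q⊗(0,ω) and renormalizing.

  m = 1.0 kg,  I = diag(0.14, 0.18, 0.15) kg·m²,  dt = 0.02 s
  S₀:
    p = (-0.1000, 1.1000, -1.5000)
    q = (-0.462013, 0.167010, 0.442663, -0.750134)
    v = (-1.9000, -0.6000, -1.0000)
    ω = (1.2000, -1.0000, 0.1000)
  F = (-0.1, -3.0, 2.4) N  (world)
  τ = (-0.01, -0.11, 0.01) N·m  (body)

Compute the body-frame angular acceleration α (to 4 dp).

α = (-0.0929, -0.6044, 0.3867)

ω×(Iω) gyroscopic = (0.0030, -0.0012, -0.0480)
α = I⁻¹(τ − ω×Iω) = (-0.0929, -0.6044, 0.3867)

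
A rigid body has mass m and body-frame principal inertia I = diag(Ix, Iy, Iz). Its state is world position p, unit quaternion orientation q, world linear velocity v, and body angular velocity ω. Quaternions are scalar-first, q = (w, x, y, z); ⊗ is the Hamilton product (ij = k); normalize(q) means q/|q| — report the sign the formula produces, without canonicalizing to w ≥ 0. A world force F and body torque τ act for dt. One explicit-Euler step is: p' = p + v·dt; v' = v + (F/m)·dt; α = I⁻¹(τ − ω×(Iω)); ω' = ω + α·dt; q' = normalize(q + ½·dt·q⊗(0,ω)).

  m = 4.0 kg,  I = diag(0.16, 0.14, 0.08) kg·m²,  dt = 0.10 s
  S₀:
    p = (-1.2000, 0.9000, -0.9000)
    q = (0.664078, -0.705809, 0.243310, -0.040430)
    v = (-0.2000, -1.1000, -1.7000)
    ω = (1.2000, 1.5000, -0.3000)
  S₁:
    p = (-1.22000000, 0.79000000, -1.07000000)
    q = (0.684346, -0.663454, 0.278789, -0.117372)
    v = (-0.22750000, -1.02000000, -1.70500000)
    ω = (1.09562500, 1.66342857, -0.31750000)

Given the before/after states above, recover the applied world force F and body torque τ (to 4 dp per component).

Δω = ω₁−ω₀ = (-0.10437500, 0.16342857, -0.01750000)
precession coupling = (0.0270, -0.0288, -0.0360)
τ = I·(Δω/dt) + ω₀×(Iω₀) = (-0.1400, 0.2000, -0.0500)
Δv = v₁−v₀ = (-0.02750000, 0.08000000, -0.00500000)
F = m·Δv/dt = (-1.1000, 3.2000, -0.2000)

F = (-1.1000, 3.2000, -0.2000)
τ = (-0.1400, 0.2000, -0.0500)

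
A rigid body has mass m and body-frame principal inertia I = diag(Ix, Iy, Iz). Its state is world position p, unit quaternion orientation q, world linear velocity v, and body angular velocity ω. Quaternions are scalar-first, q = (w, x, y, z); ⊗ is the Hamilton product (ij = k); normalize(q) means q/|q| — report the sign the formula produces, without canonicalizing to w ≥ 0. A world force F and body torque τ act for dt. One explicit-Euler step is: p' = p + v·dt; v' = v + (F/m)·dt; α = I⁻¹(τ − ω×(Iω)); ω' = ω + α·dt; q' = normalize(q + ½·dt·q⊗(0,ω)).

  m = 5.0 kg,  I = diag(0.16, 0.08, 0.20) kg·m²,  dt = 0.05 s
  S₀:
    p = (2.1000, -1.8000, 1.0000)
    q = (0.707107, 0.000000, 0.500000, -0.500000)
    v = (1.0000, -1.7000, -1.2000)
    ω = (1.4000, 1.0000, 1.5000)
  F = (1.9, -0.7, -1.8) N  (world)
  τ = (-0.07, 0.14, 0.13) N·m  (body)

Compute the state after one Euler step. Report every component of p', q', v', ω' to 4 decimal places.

p' = (2.1500, -1.8850, 0.9400)
q' = (0.7122, 0.0559, 0.4994, -0.4902)
v' = (1.0190, -1.7070, -1.2180)
ω' = (1.3219, 1.1400, 1.5605)

ω×(Iω) gyroscopic = (0.1800, -0.0840, -0.1120)
α = I⁻¹(τ − ω×Iω) = (-1.5625, 2.8000, 1.2100)
new body rate ω' = (1.3219, 1.1400, 1.5605)
2q̇ = q⊗(0,ω) = (0.2500000, 2.2399498, 0.0071070, 0.3606605)
q + ½dt·q⊗(0,ω), renormalized = (0.7122, 0.0559, 0.4994, -0.4902)
linear accel F/m = (0.3800, -0.1400, -0.3600)
p' = p + v·dt = (2.1500, -1.8850, 0.9400)
new velocity v' = (1.0190, -1.7070, -1.2180)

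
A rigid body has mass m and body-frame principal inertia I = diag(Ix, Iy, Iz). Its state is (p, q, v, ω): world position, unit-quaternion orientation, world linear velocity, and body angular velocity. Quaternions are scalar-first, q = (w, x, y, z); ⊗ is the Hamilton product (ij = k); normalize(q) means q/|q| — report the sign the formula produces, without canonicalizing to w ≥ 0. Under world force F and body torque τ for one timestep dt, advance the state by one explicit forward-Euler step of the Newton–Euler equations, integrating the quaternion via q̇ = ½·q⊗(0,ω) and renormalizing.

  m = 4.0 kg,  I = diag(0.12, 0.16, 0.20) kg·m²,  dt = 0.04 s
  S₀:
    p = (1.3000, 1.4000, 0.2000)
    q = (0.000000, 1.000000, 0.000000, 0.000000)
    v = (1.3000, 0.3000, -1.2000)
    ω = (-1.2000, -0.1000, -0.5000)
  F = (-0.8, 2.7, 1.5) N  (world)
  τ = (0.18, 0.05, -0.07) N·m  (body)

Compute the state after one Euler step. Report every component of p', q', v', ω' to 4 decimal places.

new position p' = (1.3520, 1.4120, 0.1520)
v' = v + a·dt = (1.2920, 0.3270, -1.1850)
ω×(Iω) gyroscopic = (0.0020, -0.0480, 0.0048)
angular accel α = (1.4833, 0.6125, -0.3740)
new body rate ω' = (-1.1407, -0.0755, -0.5150)
2q̇ = q⊗(0,ω) = (1.2000000, 0.0000000, 0.5000000, -0.1000000)
q + ½dt·q⊗(0,ω), renormalized = (0.0240, 0.9997, 0.0100, -0.0020)

p' = (1.3520, 1.4120, 0.1520)
q' = (0.0240, 0.9997, 0.0100, -0.0020)
v' = (1.2920, 0.3270, -1.1850)
ω' = (-1.1407, -0.0755, -0.5150)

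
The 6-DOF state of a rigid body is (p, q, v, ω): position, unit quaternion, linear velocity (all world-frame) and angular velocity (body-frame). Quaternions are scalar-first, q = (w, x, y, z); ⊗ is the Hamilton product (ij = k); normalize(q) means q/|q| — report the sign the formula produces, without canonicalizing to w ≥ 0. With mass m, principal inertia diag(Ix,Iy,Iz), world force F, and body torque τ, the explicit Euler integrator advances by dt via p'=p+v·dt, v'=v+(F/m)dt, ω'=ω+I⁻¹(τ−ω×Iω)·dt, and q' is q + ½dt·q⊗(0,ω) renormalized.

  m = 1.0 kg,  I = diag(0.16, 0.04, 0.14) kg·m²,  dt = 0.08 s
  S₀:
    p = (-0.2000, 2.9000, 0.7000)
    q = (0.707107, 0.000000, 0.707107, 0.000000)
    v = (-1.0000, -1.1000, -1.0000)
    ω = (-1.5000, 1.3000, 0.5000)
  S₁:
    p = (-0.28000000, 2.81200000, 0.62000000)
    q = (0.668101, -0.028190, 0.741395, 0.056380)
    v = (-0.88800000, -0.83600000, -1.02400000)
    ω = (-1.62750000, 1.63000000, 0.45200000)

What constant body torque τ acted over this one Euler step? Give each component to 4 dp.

rate change Δω = (-0.12750000, 0.33000000, -0.04800000)
I·α + gyro = (-0.1900, 0.1500, 0.1500)

τ = (-0.1900, 0.1500, 0.1500)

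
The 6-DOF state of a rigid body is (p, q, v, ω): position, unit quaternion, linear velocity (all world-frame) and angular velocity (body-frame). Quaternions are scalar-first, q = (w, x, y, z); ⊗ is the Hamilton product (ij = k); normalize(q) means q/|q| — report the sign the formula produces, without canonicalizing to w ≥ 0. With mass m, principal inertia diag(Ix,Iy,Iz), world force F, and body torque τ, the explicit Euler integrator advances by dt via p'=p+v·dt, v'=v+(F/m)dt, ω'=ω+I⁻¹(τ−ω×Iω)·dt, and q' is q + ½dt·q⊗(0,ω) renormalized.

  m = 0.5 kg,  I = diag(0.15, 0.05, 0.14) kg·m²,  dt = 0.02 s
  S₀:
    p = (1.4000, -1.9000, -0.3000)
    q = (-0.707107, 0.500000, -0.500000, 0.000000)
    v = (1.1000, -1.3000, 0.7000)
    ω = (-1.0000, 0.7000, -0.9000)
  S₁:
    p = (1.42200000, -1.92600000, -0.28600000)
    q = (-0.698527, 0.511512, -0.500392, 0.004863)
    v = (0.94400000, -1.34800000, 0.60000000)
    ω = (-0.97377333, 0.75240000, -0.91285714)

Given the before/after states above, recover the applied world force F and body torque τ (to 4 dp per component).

ω₁ − ω₀ = (0.02622667, 0.05240000, -0.01285714)
τ = I·(Δω/dt) + ω₀×(Iω₀) = (0.1400, 0.1400, -0.0200)
Δv = v₁−v₀ = (-0.15600000, -0.04800000, -0.10000000)
applied force F = (-3.9000, -1.2000, -2.5000)

F = (-3.9000, -1.2000, -2.5000)
τ = (0.1400, 0.1400, -0.0200)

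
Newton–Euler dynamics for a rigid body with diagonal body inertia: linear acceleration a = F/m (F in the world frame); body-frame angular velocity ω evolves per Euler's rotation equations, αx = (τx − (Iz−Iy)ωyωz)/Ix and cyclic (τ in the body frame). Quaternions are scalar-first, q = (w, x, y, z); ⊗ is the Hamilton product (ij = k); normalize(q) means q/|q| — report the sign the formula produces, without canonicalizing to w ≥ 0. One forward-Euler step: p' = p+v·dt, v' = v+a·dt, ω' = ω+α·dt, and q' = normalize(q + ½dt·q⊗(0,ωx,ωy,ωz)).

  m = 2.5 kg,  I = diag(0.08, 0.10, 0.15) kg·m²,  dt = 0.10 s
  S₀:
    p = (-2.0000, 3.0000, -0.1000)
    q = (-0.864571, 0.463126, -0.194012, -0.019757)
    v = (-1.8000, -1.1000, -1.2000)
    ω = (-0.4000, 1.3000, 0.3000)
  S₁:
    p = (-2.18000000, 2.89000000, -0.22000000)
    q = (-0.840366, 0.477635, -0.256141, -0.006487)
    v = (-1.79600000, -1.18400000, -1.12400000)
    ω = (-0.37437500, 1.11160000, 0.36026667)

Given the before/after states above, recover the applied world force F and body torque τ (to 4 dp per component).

F = (0.1000, -2.1000, 1.9000)
τ = (0.0400, -0.1800, 0.0800)

velocity change Δv = (0.00400000, -0.08400000, 0.07600000)
applied force F = (0.1000, -2.1000, 1.9000)
rate change Δω = (0.02562500, -0.18840000, 0.06026667)
I·α + gyro = (0.0400, -0.1800, 0.0800)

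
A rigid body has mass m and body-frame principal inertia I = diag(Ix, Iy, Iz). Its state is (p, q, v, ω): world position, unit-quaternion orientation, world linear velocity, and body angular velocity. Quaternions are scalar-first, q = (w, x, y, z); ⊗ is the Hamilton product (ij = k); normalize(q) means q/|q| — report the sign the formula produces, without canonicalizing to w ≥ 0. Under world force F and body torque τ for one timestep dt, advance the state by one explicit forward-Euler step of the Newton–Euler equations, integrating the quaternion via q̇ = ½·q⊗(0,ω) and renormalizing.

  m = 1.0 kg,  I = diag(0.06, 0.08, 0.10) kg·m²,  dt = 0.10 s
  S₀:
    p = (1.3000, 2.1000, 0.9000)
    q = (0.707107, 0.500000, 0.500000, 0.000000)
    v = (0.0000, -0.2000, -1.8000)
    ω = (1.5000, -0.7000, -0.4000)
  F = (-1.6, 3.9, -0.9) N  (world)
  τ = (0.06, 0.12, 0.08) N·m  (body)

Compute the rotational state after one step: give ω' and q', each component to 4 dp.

ω' = (1.5907, -0.5800, -0.2990)
q' = (0.6846, 0.5411, 0.4835, -0.0689)

ω×(Iω) gyroscopic = (0.0056, 0.0240, -0.0210)
(τ − ω×Iω)/I = (0.9067, 1.2000, 1.0100)
new body rate ω' = (1.5907, -0.5800, -0.2990)
q⊗(0,ω) = (-0.4000000, 0.8606605, -0.2949749, -1.3828428)
updated quaternion q' = (0.6846, 0.5411, 0.4835, -0.0689)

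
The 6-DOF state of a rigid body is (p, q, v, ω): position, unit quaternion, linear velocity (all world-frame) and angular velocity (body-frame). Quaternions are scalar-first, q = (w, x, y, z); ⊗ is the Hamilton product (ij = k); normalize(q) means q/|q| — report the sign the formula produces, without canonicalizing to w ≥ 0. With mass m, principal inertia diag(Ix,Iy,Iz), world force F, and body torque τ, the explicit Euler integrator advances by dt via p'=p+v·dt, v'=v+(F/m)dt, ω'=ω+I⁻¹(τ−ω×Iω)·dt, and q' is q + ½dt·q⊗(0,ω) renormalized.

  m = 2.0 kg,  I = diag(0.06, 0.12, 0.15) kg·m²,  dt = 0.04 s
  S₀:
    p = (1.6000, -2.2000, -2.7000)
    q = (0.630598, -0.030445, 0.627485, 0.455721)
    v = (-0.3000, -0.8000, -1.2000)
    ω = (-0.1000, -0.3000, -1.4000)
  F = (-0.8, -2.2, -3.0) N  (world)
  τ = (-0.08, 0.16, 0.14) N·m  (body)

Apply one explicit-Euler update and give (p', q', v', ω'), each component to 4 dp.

gyro term ω×Iω = (0.0126, -0.0126, 0.0018)
angular accel α = (-1.5433, 1.4383, 0.9213)
new body rate ω' = (-0.1617, -0.2425, -1.3631)
Hamilton product q⊗(0,ω) = (0.8232104, -0.8048225, -0.2773745, -0.8109552)
q' = normalize(q + ½dt·q⊗(0,ω)) = (0.6468, -0.0465, 0.6217, 0.4393)
a = F/m = (-0.4000, -1.1000, -1.5000)
p + v·dt = (1.5880, -2.2320, -2.7480)
v' = v + a·dt = (-0.3160, -0.8440, -1.2600)

p' = (1.5880, -2.2320, -2.7480)
q' = (0.6468, -0.0465, 0.6217, 0.4393)
v' = (-0.3160, -0.8440, -1.2600)
ω' = (-0.1617, -0.2425, -1.3631)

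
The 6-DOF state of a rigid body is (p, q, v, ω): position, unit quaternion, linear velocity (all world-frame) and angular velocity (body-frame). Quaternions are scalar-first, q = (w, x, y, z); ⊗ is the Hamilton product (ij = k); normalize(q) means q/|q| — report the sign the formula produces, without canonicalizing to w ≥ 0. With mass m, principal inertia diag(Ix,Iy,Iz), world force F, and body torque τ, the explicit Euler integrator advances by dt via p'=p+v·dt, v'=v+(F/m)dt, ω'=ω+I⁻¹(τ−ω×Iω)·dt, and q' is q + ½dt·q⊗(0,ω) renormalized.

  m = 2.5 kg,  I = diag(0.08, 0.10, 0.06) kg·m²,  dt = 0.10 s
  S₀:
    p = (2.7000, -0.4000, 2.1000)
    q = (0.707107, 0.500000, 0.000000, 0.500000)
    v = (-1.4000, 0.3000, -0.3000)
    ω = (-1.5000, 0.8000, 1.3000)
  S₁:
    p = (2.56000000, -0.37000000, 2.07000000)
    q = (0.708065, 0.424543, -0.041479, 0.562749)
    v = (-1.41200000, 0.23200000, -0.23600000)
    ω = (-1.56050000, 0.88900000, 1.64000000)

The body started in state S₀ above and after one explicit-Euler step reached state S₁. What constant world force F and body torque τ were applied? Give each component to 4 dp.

Δv = v₁−v₀ = (-0.01200000, -0.06800000, 0.06400000)
F = m·Δv/dt = (-0.3000, -1.7000, 1.6000)
rate change Δω = (-0.06050000, 0.08900000, 0.34000000)
τ = I·(Δω/dt) + ω₀×(Iω₀) = (-0.0900, 0.0500, 0.1800)

F = (-0.3000, -1.7000, 1.6000)
τ = (-0.0900, 0.0500, 0.1800)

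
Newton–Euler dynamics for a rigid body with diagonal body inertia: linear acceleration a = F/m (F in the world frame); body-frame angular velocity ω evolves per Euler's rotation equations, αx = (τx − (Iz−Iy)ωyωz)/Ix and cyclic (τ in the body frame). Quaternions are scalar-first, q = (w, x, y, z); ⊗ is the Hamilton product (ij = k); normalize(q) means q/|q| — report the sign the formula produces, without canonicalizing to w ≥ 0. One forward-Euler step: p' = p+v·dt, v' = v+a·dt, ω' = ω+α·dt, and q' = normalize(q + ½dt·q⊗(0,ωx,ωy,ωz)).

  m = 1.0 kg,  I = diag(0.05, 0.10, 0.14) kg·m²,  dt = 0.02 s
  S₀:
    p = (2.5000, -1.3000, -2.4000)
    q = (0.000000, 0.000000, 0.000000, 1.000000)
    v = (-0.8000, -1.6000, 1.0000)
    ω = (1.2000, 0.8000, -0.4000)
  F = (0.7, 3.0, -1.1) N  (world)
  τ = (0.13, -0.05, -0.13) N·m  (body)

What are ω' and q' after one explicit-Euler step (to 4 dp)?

gyro term ω×Iω = (-0.0128, 0.0432, 0.0480)
(τ − ω×Iω)/I = (2.8560, -0.9320, -1.2714)
new body rate ω' = (1.2571, 0.7814, -0.4254)
Hamilton product q⊗(0,ω) = (0.4000000, -0.8000000, 1.2000000, 0.0000000)
updated quaternion q' = (0.0040, -0.0080, 0.0120, 0.9999)

ω' = (1.2571, 0.7814, -0.4254)
q' = (0.0040, -0.0080, 0.0120, 0.9999)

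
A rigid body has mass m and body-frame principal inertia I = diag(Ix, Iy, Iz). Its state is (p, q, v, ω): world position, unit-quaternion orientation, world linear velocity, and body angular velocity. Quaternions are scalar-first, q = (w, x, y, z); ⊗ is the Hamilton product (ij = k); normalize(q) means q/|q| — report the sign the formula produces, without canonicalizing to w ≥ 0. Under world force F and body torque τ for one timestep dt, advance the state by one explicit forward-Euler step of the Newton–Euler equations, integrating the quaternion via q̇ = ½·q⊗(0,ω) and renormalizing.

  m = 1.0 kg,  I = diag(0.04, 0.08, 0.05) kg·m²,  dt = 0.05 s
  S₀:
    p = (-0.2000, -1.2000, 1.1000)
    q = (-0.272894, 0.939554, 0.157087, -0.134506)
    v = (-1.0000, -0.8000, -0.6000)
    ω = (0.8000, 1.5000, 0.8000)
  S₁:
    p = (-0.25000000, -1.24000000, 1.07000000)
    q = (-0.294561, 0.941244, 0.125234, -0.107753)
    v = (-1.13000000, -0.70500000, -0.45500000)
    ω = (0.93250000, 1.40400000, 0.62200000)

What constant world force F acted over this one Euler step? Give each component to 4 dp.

velocity change Δv = (-0.13000000, 0.09500000, 0.14500000)
F = m·Δv/dt = (-2.6000, 1.9000, 2.9000)

F = (-2.6000, 1.9000, 2.9000)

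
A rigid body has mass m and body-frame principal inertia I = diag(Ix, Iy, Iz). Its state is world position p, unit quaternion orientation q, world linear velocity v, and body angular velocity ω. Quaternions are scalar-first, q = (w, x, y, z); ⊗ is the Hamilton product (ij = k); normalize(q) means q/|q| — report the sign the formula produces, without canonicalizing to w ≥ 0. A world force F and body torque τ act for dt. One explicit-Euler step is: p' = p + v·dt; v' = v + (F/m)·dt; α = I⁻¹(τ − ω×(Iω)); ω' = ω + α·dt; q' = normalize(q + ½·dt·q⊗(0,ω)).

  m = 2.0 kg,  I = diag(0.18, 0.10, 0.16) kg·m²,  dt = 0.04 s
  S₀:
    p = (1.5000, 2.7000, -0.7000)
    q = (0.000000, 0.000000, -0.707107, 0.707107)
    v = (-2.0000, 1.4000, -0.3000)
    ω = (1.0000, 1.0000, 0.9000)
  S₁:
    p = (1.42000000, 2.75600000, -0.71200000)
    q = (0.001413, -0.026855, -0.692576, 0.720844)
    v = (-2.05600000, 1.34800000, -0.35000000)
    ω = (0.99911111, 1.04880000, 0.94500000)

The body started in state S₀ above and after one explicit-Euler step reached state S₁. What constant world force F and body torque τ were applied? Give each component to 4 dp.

rate change Δω = (-0.00088889, 0.04880000, 0.04500000)
gyro term ω₀×Iω₀ = (0.0540, 0.0180, -0.0800)
τ = I·(Δω/dt) + ω₀×(Iω₀) = (0.0500, 0.1400, 0.1000)
Δv = v₁−v₀ = (-0.05600000, -0.05200000, -0.05000000)
F = m·Δv/dt = (-2.8000, -2.6000, -2.5000)

F = (-2.8000, -2.6000, -2.5000)
τ = (0.0500, 0.1400, 0.1000)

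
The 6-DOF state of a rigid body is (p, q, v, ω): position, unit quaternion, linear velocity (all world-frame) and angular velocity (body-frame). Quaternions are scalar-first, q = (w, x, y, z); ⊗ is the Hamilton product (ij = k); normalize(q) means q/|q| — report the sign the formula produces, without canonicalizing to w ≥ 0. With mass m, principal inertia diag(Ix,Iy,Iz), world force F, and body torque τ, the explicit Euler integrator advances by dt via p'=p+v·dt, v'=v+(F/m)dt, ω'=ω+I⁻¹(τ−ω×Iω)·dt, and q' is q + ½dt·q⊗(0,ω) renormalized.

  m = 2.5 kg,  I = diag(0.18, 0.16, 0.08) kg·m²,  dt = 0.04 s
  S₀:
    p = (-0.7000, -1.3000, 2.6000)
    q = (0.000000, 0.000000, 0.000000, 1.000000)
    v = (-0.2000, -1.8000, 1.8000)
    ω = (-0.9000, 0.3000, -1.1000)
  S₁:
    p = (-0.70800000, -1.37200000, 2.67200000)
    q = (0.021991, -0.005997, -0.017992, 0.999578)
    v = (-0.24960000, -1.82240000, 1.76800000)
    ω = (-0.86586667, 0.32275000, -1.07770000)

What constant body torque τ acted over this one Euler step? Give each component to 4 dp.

Δω = ω₁−ω₀ = (0.03413333, 0.02275000, 0.02230000)
gyro term ω₀×Iω₀ = (0.0264, 0.0990, 0.0054)
τ = I·(Δω/dt) + ω₀×(Iω₀) = (0.1800, 0.1900, 0.0500)

τ = (0.1800, 0.1900, 0.0500)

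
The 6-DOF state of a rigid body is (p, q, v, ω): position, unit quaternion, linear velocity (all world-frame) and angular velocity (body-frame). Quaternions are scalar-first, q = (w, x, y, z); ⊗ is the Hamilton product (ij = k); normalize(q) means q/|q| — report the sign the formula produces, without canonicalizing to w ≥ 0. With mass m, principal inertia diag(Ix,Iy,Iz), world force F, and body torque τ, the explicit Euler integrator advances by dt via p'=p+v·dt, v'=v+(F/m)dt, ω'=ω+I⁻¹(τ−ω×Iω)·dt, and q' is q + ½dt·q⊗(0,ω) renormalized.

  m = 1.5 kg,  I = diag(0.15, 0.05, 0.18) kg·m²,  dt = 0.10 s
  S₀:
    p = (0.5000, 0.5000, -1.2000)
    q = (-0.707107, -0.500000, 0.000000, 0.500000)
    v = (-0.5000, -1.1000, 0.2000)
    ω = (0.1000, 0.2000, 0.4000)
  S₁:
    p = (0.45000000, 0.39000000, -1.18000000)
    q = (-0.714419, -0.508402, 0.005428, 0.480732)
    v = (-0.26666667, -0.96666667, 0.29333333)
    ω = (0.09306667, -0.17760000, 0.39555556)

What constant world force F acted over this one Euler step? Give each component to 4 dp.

F = (3.5000, 2.0000, 1.4000)

velocity change Δv = (0.23333333, 0.13333333, 0.09333333)
applied force F = (3.5000, 2.0000, 1.4000)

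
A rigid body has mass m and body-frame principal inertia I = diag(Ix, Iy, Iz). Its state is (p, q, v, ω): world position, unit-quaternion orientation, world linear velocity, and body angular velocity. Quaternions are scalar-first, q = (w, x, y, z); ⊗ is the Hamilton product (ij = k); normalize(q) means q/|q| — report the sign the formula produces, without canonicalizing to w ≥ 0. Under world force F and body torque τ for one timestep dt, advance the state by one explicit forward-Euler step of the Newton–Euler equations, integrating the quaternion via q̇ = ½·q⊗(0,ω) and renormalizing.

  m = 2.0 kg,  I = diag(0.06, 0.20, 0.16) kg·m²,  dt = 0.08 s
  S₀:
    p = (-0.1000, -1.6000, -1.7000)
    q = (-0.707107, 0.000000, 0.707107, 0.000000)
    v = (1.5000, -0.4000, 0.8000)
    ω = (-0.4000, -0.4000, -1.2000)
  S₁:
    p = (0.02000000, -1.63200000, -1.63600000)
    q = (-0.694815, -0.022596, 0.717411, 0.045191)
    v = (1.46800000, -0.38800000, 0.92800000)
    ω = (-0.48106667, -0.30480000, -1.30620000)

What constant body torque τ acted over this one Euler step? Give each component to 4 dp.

ω₁ − ω₀ = (-0.08106667, 0.09520000, -0.10620000)
ω₀×(Iω₀) = (-0.0192, -0.0480, 0.0224)
applied torque τ = (-0.0800, 0.1900, -0.1900)

τ = (-0.0800, 0.1900, -0.1900)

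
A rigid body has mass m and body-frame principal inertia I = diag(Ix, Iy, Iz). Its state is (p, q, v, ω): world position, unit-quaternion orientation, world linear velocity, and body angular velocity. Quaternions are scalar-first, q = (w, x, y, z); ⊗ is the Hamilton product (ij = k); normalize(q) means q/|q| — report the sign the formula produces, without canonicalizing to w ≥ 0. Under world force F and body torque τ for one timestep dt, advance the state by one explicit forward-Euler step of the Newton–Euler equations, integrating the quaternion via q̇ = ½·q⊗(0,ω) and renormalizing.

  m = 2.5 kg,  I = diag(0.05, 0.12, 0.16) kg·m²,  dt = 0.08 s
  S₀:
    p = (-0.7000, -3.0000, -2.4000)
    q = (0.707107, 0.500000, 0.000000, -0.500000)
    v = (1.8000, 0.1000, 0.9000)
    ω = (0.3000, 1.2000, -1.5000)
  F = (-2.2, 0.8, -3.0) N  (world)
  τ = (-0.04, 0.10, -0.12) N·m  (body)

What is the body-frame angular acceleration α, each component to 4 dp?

α = (0.6400, 0.4208, -0.9075)

ω×(Iω) gyroscopic = (-0.0720, 0.0495, 0.0252)
angular accel α = (0.6400, 0.4208, -0.9075)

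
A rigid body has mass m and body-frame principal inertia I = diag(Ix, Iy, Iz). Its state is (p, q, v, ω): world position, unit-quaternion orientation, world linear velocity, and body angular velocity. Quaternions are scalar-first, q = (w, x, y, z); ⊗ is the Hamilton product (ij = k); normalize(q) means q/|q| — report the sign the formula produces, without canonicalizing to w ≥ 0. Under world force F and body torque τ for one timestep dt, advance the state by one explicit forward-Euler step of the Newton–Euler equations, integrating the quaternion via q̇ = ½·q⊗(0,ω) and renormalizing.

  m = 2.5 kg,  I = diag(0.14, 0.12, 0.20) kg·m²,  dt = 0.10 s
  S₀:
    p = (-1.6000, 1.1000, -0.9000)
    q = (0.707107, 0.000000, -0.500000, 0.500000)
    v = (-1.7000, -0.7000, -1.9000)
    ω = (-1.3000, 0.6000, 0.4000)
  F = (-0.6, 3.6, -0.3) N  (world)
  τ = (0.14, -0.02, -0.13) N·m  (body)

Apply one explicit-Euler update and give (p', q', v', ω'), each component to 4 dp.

linear accel F/m = (-0.2400, 1.4400, -0.1200)
new position p' = (-1.7700, 1.0300, -1.0900)
v' = v + a·dt = (-1.7240, -0.5560, -1.9120)
gyro term ω×Iω = (0.0192, 0.0312, 0.0156)
α = I⁻¹(τ − ω×Iω) = (0.8629, -0.4267, -0.7280)
ω' = ω + α·dt = (-1.2137, 0.5573, 0.3272)
2q̇ = q⊗(0,ω) = (0.1000000, -1.4192391, -0.2257358, -0.3671572)
updated quaternion q' = (0.7101, -0.0708, -0.5099, 0.4803)

p' = (-1.7700, 1.0300, -1.0900)
q' = (0.7101, -0.0708, -0.5099, 0.4803)
v' = (-1.7240, -0.5560, -1.9120)
ω' = (-1.2137, 0.5573, 0.3272)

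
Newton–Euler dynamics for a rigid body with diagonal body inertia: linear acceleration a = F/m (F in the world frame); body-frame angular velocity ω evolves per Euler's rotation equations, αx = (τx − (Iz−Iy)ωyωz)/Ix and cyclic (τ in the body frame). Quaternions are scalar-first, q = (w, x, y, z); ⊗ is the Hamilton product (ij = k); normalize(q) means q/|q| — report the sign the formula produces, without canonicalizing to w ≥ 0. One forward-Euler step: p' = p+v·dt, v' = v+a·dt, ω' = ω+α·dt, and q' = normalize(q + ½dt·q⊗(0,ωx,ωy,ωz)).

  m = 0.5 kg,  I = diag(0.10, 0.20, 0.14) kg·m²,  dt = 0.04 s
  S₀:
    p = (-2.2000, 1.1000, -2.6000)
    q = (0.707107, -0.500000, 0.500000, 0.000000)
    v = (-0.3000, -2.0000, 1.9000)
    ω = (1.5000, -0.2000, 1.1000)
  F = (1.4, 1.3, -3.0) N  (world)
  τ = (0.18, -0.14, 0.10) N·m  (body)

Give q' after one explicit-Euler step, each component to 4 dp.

q' = (0.7236, -0.4675, 0.5078, 0.0026)

Hamilton product q⊗(0,ω) = (0.8500000, 1.6106605, 0.4085786, 0.1278177)
updated quaternion q' = (0.7236, -0.4675, 0.5078, 0.0026)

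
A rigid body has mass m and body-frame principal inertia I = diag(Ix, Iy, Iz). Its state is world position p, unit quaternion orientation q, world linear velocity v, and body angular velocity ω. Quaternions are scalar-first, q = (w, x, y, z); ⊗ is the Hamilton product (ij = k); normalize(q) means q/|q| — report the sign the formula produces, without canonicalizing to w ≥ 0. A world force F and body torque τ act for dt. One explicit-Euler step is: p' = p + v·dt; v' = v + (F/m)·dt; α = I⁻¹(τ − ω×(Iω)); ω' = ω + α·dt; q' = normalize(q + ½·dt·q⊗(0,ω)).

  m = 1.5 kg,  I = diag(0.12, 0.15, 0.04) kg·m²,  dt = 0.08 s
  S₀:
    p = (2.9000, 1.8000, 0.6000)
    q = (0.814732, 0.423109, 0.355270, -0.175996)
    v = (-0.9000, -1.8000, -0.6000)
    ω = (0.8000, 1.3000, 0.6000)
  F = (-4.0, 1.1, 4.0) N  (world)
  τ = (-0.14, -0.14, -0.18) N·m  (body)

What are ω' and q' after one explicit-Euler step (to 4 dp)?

(τ − ω×Iω)/I = (-0.4517, -1.1893, -5.2800)
ω' = ω + α·dt = (0.7639, 1.2049, 0.1776)
2q̇ = q⊗(0,ω) = (-0.6947406, 1.0937424, 0.6644894, 0.7546649)
q + ½dt·q⊗(0,ω), renormalized = (0.7853, 0.4659, 0.3810, -0.1455)

ω' = (0.7639, 1.2049, 0.1776)
q' = (0.7853, 0.4659, 0.3810, -0.1455)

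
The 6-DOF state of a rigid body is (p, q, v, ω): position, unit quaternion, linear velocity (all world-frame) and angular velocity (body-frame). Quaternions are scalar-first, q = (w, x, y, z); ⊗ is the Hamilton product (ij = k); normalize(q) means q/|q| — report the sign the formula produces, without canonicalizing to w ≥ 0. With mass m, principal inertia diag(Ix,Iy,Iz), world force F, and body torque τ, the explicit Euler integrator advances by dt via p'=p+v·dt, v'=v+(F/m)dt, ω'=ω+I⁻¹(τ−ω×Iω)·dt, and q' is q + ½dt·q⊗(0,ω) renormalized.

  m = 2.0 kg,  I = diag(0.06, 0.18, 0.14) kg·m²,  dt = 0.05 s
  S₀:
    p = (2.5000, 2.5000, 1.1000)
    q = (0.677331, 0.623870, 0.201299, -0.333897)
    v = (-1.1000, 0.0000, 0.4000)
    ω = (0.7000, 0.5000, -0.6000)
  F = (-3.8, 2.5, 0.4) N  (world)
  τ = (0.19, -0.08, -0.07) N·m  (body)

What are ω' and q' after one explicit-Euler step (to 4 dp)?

(τ − ω×Iω)/I = (2.9667, -0.6311, -0.8000)
new body rate ω' = (0.8483, 0.4684, -0.6400)
Hamilton product q⊗(0,ω) = (-0.7376967, 0.5203008, 0.4792596, -0.2353729)
updated quaternion q' = (0.6587, 0.6367, 0.2132, -0.3397)

ω' = (0.8483, 0.4684, -0.6400)
q' = (0.6587, 0.6367, 0.2132, -0.3397)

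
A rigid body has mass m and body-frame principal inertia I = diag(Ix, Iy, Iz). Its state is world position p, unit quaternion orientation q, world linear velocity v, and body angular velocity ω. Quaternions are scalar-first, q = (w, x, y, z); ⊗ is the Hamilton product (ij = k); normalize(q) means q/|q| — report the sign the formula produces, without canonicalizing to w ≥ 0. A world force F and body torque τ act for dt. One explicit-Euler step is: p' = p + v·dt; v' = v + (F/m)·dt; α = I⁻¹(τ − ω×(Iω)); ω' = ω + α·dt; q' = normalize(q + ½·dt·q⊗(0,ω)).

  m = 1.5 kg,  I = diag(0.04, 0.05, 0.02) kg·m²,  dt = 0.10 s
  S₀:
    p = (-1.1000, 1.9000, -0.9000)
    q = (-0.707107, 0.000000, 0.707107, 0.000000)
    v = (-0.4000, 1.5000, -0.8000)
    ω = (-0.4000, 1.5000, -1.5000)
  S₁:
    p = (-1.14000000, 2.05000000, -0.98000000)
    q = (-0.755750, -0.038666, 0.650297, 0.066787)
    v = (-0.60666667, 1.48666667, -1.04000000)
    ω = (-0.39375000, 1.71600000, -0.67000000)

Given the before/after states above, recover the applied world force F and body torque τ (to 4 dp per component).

Δω = ω₁−ω₀ = (0.00625000, 0.21600000, 0.83000000)
τ = I·(Δω/dt) + ω₀×(Iω₀) = (0.0700, 0.1200, 0.1600)
v₁ − v₀ = (-0.20666667, -0.01333333, -0.24000000)
applied force F = (-3.1000, -0.2000, -3.6000)

F = (-3.1000, -0.2000, -3.6000)
τ = (0.0700, 0.1200, 0.1600)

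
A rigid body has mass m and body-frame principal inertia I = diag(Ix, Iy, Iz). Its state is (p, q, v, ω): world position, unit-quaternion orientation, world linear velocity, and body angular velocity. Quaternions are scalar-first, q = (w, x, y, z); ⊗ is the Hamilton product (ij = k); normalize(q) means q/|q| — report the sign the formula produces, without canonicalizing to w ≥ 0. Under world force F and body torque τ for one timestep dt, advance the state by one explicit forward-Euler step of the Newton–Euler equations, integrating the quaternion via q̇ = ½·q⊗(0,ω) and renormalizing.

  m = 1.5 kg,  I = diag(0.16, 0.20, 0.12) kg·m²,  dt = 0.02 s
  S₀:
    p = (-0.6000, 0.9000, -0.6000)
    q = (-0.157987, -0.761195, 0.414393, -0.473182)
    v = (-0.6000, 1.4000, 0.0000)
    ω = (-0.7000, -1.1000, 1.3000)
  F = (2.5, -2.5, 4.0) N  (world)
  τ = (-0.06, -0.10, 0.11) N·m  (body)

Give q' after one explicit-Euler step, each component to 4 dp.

2q̇ = q⊗(0,ω) = (0.5381324, 0.1288016, 1.4945666, 0.9220065)
q + ½dt·q⊗(0,ω), renormalized = (-0.1526, -0.7598, 0.4293, -0.4639)

q' = (-0.1526, -0.7598, 0.4293, -0.4639)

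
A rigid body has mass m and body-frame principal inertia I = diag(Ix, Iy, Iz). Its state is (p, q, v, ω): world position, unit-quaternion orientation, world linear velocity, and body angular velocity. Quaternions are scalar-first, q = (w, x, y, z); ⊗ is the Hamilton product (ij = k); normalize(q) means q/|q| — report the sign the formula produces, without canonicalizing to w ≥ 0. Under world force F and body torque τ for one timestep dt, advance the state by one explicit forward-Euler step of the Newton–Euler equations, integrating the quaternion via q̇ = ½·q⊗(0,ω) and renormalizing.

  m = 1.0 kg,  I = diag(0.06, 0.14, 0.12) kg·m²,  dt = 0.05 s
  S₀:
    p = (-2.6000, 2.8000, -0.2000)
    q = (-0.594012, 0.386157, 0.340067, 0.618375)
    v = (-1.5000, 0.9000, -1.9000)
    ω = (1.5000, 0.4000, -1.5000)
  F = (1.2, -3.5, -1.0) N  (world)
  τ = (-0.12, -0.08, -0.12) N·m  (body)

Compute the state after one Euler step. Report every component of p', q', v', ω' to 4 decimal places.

p' = (-2.6750, 2.8450, -0.2950)
q' = (-0.5878, 0.3444, 0.3713, 0.6308)
v' = (-1.4400, 0.7250, -1.9500)
ω' = (1.3900, 0.3232, -1.5700)

gyro term ω×Iω = (0.0120, 0.1350, 0.0480)
α = I⁻¹(τ − ω×Iω) = (-2.2000, -1.5357, -1.4000)
new body rate ω' = (1.3900, 0.3232, -1.5700)
q⊗(0,ω) = (0.2123002, -1.6484685, 1.2691932, 0.5353803)
updated quaternion q' = (-0.5878, 0.3444, 0.3713, 0.6308)
linear accel F/m = (1.2000, -3.5000, -1.0000)
new position p' = (-2.6750, 2.8450, -0.2950)
v' = v + a·dt = (-1.4400, 0.7250, -1.9500)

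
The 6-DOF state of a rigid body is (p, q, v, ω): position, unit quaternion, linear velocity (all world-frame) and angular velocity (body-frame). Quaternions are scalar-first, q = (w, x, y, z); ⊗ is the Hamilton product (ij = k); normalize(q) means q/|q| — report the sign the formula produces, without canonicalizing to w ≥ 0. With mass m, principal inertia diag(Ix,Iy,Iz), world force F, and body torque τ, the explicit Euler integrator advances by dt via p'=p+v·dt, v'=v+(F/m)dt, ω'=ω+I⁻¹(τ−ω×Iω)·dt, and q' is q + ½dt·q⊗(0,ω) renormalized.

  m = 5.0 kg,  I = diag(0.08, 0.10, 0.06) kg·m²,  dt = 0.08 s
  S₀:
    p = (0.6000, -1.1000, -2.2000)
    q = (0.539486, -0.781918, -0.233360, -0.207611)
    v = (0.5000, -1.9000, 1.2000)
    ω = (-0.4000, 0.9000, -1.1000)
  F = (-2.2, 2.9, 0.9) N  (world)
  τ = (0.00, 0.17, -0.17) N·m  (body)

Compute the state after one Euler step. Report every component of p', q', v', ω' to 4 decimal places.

precession coupling ω×(Iω) = (0.0396, 0.0088, -0.0072)
α = I⁻¹(τ − ω×Iω) = (-0.4950, 1.6120, -2.7133)
ω + α·dt = (-0.4396, 1.0290, -1.3171)
Hamilton product q⊗(0,ω) = (-0.3311153, 0.2277515, -0.2915280, -1.3905048)
q' = normalize(q + ½dt·q⊗(0,ω)) = (0.5253, -0.7715, -0.2446, -0.2628)
a = (-0.4400, 0.5800, 0.1800)
p + v·dt = (0.6400, -1.2520, -2.1040)
v' = v + a·dt = (0.4648, -1.8536, 1.2144)

p' = (0.6400, -1.2520, -2.1040)
q' = (0.5253, -0.7715, -0.2446, -0.2628)
v' = (0.4648, -1.8536, 1.2144)
ω' = (-0.4396, 1.0290, -1.3171)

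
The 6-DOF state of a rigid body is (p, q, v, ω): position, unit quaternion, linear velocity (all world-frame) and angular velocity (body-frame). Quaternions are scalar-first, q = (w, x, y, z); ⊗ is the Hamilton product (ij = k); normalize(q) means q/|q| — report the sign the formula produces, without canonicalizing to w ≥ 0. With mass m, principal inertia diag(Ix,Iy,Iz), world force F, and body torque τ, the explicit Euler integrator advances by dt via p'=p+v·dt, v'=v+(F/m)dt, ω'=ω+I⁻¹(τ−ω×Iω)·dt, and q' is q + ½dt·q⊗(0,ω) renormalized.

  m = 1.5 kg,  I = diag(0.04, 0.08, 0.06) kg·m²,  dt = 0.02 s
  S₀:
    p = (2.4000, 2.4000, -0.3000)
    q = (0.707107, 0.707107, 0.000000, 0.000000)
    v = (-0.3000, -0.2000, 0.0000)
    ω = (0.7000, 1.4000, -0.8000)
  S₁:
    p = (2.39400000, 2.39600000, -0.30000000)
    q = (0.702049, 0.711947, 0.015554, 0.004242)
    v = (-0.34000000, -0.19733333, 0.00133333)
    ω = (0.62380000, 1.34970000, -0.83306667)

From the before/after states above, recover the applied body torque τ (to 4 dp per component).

τ = (-0.1300, -0.1900, -0.0600)

Δω = ω₁−ω₀ = (-0.07620000, -0.05030000, -0.03306667)
applied torque τ = (-0.1300, -0.1900, -0.0600)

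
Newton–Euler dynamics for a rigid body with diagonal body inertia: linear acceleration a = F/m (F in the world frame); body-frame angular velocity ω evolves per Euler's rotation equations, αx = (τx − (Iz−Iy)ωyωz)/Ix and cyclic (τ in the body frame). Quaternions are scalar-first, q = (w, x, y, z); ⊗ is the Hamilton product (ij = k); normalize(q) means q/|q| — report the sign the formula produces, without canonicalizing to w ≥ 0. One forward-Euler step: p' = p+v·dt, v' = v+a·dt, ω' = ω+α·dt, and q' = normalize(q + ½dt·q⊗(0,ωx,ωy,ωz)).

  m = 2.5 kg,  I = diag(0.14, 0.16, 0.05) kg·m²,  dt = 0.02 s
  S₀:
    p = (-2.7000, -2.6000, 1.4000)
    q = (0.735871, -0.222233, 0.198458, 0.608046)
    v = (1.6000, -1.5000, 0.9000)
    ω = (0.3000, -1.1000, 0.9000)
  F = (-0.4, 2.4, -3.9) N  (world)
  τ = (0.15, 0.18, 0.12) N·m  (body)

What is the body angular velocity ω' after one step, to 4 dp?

gyro term ω×Iω = (0.1089, 0.0243, -0.0066)
angular accel α = (0.2936, 0.9731, 2.5320)
ω + α·dt = (0.3059, -1.0805, 0.9506)

ω' = (0.3059, -1.0805, 0.9506)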